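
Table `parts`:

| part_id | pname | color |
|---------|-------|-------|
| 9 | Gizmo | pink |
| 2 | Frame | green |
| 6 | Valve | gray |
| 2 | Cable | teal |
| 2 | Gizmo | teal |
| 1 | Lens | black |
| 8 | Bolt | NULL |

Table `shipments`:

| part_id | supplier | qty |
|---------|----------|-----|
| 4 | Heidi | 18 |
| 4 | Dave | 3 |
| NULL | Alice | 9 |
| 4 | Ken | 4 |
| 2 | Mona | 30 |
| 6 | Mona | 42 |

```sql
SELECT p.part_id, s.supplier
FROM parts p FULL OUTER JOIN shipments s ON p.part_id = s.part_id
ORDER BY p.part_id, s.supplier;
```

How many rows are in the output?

FULL OUTER JOIN keeps every row from both sides; unmatched rows get NULL for the other side's columns.
Matching on p.part_id = s.part_id. A NULL in a compared column never satisfies the condition.
Matched pairs: 4; unmatched p rows kept: 3; unmatched s rows kept: 4.
Total: 4 matched + 7 padded = 11 rows.

11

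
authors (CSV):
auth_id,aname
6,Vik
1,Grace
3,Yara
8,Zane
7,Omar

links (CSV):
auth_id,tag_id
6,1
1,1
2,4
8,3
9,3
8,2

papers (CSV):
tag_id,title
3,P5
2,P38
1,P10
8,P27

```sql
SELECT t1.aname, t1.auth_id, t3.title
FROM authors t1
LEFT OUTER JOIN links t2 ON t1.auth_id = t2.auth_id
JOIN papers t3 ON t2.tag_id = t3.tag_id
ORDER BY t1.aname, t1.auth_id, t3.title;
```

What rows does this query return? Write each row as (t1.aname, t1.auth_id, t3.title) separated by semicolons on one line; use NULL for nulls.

Step 1 — t1 LEFT JOIN t2 on auth_id → 6 row(s).
Then INNER JOIN `papers t3` on tag_id: keep only rows whose t2.tag_id appears in t3.

(Grace, 1, P10); (Vik, 6, P10); (Zane, 8, P38); (Zane, 8, P5)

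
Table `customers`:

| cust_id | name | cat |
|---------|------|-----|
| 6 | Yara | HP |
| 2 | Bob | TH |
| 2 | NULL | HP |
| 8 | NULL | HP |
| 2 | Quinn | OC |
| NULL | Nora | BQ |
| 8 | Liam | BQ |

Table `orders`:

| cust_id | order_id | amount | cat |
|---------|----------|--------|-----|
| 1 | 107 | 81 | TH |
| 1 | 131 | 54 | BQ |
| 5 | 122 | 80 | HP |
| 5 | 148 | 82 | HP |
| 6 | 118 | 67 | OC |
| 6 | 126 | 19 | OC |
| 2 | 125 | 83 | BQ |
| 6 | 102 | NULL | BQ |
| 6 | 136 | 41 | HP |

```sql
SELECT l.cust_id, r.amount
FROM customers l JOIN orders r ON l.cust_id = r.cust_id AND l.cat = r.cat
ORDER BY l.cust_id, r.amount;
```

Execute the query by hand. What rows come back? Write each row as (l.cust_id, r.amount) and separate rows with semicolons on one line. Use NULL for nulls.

INNER JOIN keeps only pairs where the ON condition holds.
Matching on l.cust_id = r.cust_id AND l.cat = r.cat. A NULL in a compared column never satisfies the condition.
- cust_id=6, cat=HP: 1 matching r row(s), so 1 row(s) emitted.
- cust_id=2, cat=TH: no matching r row, dropped.
- cust_id=2, cat=HP: no matching r row, dropped.
- cust_id=8, cat=HP: no matching r row, dropped.
- cust_id=2, cat=OC: no matching r row, dropped.
- cust_id=NULL, cat=BQ: no matching r row, dropped.
- cust_id=8, cat=BQ: no matching r row, dropped.
After projecting and ordering:
l.cust_id | r.amount
6 | 41

(6, 41)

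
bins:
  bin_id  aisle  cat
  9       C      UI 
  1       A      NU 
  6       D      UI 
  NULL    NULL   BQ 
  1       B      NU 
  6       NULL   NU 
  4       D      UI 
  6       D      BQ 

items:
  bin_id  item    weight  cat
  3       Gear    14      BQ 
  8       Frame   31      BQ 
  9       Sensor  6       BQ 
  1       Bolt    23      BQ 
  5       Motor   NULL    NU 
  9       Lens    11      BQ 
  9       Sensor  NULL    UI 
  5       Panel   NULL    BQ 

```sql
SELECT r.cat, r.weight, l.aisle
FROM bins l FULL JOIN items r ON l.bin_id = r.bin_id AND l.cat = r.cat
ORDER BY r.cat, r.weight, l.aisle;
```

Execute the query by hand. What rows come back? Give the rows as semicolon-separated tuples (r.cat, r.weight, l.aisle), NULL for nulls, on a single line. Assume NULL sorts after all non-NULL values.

(BQ, 6, NULL); (BQ, 11, NULL); (BQ, 14, NULL); (BQ, 23, NULL); (BQ, 31, NULL); (BQ, NULL, NULL); (NU, NULL, NULL); (UI, NULL, C); (NULL, NULL, A); (NULL, NULL, B); (NULL, NULL, D); (NULL, NULL, D); (NULL, NULL, D); (NULL, NULL, NULL); (NULL, NULL, NULL)

FULL OUTER JOIN keeps every row from both sides; unmatched rows get NULL for the other side's columns.
Matching on l.bin_id = r.bin_id AND l.cat = r.cat. A NULL in a compared column never satisfies the condition.
- l[0] bin_id=9, cat=UI → 1 match(es) in r → 1 row(s).
- l[1] bin_id=1, cat=NU → no match; kept with NULLs on the r side.
- l[2] bin_id=6, cat=UI → no match; kept with NULLs on the r side.
- l[3] bin_id=NULL, cat=BQ → no match; kept with NULLs on the r side.
- l[4] bin_id=1, cat=NU → no match; kept with NULLs on the r side.
- l[5] bin_id=6, cat=NU → no match; kept with NULLs on the r side.
- l[6] bin_id=4, cat=UI → no match; kept with NULLs on the r side.
- l[7] bin_id=6, cat=BQ → no match; kept with NULLs on the r side.
- plus 7 unmatched r row(s), each kept with NULL l columns.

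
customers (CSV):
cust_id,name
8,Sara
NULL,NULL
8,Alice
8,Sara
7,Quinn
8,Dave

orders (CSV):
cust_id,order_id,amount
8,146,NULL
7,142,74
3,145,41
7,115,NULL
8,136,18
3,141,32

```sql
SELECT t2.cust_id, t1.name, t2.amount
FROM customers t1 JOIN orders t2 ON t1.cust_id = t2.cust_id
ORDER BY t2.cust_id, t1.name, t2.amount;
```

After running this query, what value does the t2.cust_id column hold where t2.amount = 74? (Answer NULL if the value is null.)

INNER JOIN keeps only pairs where the ON condition holds.
Matching on t1.cust_id = t2.cust_id. A NULL in a compared column never satisfies the condition.
Matched pairs: 10.

7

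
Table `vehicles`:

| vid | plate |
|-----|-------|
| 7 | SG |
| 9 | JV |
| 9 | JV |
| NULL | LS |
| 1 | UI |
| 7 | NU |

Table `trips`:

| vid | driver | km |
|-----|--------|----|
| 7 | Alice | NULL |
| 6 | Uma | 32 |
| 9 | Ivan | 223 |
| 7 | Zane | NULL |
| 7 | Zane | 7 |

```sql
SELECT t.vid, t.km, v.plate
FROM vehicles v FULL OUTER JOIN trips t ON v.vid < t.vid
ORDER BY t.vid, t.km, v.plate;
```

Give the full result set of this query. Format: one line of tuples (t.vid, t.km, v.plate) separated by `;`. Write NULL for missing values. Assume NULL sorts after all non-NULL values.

FULL OUTER JOIN keeps every row from both sides; unmatched rows get NULL for the other side's columns.
Matching on v.vid < t.vid. A NULL in a compared column never satisfies the condition.
- v (vid=7) pairs with 1 row(s) of t.
- v (vid=9) has no partner → padded with NULL.
- v (vid=9) has no partner → padded with NULL.
- v (vid=NULL) has no partner → padded with NULL.
- v (vid=1) pairs with 5 row(s) of t.
- v (vid=7) pairs with 1 row(s) of t.
After projecting and ordering:
t.vid | t.km | v.plate
6 | 32 | UI
7 | 7 | UI
7 | NULL | UI
7 | NULL | UI
9 | 223 | NU
9 | 223 | SG
9 | 223 | UI
NULL | NULL | JV
NULL | NULL | JV
NULL | NULL | LS

(6, 32, UI); (7, 7, UI); (7, NULL, UI); (7, NULL, UI); (9, 223, NU); (9, 223, SG); (9, 223, UI); (NULL, NULL, JV); (NULL, NULL, JV); (NULL, NULL, LS)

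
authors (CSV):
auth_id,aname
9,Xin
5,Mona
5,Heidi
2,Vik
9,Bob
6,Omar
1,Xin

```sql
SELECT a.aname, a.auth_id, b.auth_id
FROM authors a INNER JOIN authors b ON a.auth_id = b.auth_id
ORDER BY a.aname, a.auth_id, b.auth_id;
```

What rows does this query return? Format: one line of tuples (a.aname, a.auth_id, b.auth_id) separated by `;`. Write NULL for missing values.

(Bob, 9, 9); (Bob, 9, 9); (Heidi, 5, 5); (Heidi, 5, 5); (Mona, 5, 5); (Mona, 5, 5); (Omar, 6, 6); (Vik, 2, 2); (Xin, 1, 1); (Xin, 9, 9); (Xin, 9, 9)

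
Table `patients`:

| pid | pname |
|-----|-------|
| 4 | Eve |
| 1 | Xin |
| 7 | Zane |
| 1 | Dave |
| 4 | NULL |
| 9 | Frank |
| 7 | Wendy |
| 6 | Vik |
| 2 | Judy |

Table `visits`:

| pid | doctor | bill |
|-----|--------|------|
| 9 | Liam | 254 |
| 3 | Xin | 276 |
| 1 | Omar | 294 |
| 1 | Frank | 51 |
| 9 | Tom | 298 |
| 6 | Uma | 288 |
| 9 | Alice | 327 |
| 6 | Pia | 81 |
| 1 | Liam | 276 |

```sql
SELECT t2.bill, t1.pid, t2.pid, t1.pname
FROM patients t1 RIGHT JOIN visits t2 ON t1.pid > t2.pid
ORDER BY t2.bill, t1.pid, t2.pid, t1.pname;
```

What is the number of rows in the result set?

RIGHT JOIN keeps every row from `visits`; unmatched rows get NULL for `patients`'s columns.
Matching on t1.pid > t2.pid.
- t1 row (pid=4): matches 4 t2 row(s) → 4 output row(s).
- t1 row (pid=1): no match.
- t1 row (pid=7): matches 6 t2 row(s) → 6 output row(s).
- t1 row (pid=1): no match.
- t1 row (pid=4): matches 4 t2 row(s) → 4 output row(s).
- t1 row (pid=9): matches 6 t2 row(s) → 6 output row(s).
- t1 row (pid=7): matches 6 t2 row(s) → 6 output row(s).
- t1 row (pid=6): matches 4 t2 row(s) → 4 output row(s).
- t1 row (pid=2): matches 3 t2 row(s) → 3 output row(s).
- 3 row(s) from t2 found no t1 partner → padded with NULL.
Total: 33 matched + 3 padded = 36 rows.

36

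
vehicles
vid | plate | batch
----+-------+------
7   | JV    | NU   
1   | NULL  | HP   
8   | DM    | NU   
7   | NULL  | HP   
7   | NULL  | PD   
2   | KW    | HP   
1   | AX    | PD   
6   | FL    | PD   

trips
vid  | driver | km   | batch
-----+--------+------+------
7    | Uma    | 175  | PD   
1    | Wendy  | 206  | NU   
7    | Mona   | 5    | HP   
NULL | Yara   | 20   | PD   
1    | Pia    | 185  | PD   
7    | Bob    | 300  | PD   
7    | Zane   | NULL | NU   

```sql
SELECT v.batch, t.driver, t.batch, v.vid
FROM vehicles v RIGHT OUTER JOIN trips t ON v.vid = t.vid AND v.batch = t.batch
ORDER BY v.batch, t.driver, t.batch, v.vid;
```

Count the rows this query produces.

RIGHT JOIN keeps every row from `trips`; unmatched rows get NULL for `vehicles`'s columns.
Matching on v.vid = t.vid AND v.batch = t.batch. A NULL in a compared column never satisfies the condition.
Matched pairs: 5; unmatched t rows kept: 2.
Total: 5 matched + 2 padded = 7 rows.

7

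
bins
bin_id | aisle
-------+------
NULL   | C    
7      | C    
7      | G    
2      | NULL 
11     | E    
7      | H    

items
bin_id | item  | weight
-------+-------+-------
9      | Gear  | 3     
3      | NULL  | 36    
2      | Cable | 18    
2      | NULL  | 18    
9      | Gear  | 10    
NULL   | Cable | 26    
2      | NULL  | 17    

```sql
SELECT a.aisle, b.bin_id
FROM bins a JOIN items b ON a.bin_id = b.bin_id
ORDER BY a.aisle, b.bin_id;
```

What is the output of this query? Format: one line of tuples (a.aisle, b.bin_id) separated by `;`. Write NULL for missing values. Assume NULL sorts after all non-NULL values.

(NULL, 2); (NULL, 2); (NULL, 2)

INNER JOIN keeps only pairs where the ON condition holds.
Matching on a.bin_id = b.bin_id. A NULL in a compared column never satisfies the condition.
- bin_id=NULL: no matching b row, dropped.
- bin_id=7: no matching b row, dropped.
- bin_id=7: no matching b row, dropped.
- bin_id=2: 3 matching b row(s), so 3 row(s) emitted.
- bin_id=11: no matching b row, dropped.
- bin_id=7: no matching b row, dropped.
After projecting and ordering:
a.aisle | b.bin_id
NULL | 2
NULL | 2
NULL | 2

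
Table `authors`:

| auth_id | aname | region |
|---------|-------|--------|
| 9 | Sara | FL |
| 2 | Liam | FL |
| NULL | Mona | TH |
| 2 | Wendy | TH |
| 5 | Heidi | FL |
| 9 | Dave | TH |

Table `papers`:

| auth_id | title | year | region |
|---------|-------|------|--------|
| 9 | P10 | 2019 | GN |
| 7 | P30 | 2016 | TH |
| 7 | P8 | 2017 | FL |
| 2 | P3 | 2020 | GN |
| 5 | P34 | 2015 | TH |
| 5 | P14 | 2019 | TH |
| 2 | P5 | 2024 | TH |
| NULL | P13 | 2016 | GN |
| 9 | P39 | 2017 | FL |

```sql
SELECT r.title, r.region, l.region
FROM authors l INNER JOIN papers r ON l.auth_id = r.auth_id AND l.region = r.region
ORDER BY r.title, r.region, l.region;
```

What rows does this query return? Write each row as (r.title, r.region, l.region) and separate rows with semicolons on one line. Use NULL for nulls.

(P39, FL, FL); (P5, TH, TH)

INNER JOIN keeps only pairs where the ON condition holds.
Matching on l.auth_id = r.auth_id AND l.region = r.region. A NULL in a compared column never satisfies the condition.
- l (auth_id=9, region=FL) pairs with 1 row(s) of r.
- l (auth_id=2, region=FL) has no partner → excluded.
- l (auth_id=NULL, region=TH) has no partner → excluded.
- l (auth_id=2, region=TH) pairs with 1 row(s) of r.
- l (auth_id=5, region=FL) has no partner → excluded.
- l (auth_id=9, region=TH) has no partner → excluded.
After projecting and ordering:
r.title | r.region | l.region
P39 | FL | FL
P5 | TH | TH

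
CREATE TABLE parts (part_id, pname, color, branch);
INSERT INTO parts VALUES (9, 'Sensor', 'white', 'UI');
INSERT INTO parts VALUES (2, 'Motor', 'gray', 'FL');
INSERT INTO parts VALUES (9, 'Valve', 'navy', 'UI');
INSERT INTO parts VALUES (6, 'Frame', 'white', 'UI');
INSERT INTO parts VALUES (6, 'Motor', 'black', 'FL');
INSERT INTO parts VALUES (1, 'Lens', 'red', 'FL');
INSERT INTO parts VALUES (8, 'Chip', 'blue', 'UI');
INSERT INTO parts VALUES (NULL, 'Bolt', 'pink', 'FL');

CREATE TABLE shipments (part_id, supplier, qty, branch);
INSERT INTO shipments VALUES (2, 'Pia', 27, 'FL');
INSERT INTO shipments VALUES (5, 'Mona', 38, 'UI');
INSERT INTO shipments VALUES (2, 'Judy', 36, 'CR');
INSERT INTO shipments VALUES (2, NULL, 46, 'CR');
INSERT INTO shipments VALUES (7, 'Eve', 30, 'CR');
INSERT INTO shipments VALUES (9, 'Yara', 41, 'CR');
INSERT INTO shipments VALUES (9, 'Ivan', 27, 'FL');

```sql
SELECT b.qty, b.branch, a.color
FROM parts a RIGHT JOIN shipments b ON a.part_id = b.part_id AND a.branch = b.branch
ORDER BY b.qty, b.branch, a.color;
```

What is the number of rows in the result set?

RIGHT JOIN keeps every row from `shipments`; unmatched rows get NULL for `parts`'s columns.
Matching on a.part_id = b.part_id AND a.branch = b.branch. A NULL in a compared column never satisfies the condition.
- a[0] part_id=9, branch=UI → no match.
- a[1] part_id=2, branch=FL → 1 match(es) in b → 1 row(s).
- a[2] part_id=9, branch=UI → no match.
- a[3] part_id=6, branch=UI → no match.
- a[4] part_id=6, branch=FL → no match.
- a[5] part_id=1, branch=FL → no match.
- a[6] part_id=8, branch=UI → no match.
- a[7] part_id=NULL, branch=FL → no match.
- plus 6 unmatched b row(s), each kept with NULL a columns.
Total: 1 matched + 6 padded = 7 rows.

7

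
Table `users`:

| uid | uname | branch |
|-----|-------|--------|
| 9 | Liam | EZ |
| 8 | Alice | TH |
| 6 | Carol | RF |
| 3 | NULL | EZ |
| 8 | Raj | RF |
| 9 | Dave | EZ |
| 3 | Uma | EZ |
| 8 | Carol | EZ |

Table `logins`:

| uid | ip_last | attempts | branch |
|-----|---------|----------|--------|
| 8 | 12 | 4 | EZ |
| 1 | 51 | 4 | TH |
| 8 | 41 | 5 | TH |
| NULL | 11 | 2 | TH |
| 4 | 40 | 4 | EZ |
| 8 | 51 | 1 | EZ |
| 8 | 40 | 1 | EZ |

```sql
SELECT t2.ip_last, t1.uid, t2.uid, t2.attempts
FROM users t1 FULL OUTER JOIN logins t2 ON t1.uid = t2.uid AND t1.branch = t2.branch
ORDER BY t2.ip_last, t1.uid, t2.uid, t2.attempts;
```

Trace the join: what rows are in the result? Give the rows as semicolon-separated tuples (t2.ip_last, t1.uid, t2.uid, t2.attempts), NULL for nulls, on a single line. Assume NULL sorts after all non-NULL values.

(11, NULL, NULL, 2); (12, 8, 8, 4); (40, 8, 8, 1); (40, NULL, 4, 4); (41, 8, 8, 5); (51, 8, 8, 1); (51, NULL, 1, 4); (NULL, 3, NULL, NULL); (NULL, 3, NULL, NULL); (NULL, 6, NULL, NULL); (NULL, 8, NULL, NULL); (NULL, 9, NULL, NULL); (NULL, 9, NULL, NULL)

FULL OUTER JOIN keeps every row from both sides; unmatched rows get NULL for the other side's columns.
Matching on t1.uid = t2.uid AND t1.branch = t2.branch. A NULL in a compared column never satisfies the condition.
- t1[0] uid=9, branch=EZ → no match; kept with NULLs on the t2 side.
- t1[1] uid=8, branch=TH → 1 match(es) in t2 → 1 row(s).
- t1[2] uid=6, branch=RF → no match; kept with NULLs on the t2 side.
- t1[3] uid=3, branch=EZ → no match; kept with NULLs on the t2 side.
- t1[4] uid=8, branch=RF → no match; kept with NULLs on the t2 side.
- t1[5] uid=9, branch=EZ → no match; kept with NULLs on the t2 side.
- t1[6] uid=3, branch=EZ → no match; kept with NULLs on the t2 side.
- t1[7] uid=8, branch=EZ → 3 match(es) in t2 → 3 row(s).
- 3 t2 row(s) had no t1 match → kept, t1 columns NULL.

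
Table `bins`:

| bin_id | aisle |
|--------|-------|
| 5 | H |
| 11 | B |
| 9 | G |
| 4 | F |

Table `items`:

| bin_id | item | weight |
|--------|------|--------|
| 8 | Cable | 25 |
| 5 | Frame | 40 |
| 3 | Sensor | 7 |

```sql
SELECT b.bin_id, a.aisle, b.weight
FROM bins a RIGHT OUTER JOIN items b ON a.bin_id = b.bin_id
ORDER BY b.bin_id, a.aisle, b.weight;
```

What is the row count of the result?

3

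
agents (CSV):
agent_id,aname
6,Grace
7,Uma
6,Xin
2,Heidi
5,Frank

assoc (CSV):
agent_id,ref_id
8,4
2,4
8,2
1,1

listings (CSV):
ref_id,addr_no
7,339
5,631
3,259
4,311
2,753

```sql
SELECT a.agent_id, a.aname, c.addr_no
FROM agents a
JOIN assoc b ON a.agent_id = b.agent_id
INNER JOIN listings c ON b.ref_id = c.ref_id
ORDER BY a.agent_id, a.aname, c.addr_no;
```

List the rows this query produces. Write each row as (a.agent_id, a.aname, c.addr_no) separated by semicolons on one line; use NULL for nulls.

Evaluate left to right. First `agents a INNER JOIN assoc b` on agent_id: 1 row(s).
Then INNER JOIN `listings c` on ref_id: keep only rows whose b.ref_id appears in c.

(2, Heidi, 311)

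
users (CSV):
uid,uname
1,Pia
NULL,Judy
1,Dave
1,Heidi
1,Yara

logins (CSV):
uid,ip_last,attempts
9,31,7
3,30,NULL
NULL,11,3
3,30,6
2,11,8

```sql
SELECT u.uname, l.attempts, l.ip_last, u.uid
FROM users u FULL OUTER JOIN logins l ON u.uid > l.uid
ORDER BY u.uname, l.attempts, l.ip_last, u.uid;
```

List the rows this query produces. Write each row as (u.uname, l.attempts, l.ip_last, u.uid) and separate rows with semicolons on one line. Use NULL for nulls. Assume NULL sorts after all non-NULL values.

(Dave, NULL, NULL, 1); (Heidi, NULL, NULL, 1); (Judy, NULL, NULL, NULL); (Pia, NULL, NULL, 1); (Yara, NULL, NULL, 1); (NULL, 3, 11, NULL); (NULL, 6, 30, NULL); (NULL, 7, 31, NULL); (NULL, 8, 11, NULL); (NULL, NULL, 30, NULL)

FULL OUTER JOIN keeps every row from both sides; unmatched rows get NULL for the other side's columns.
Matching on u.uid > l.uid. A NULL in a compared column never satisfies the condition.
- u (uid=1) has no partner → padded with NULL.
- u (uid=NULL) has no partner → padded with NULL.
- u (uid=1) has no partner → padded with NULL.
- u (uid=1) has no partner → padded with NULL.
- u (uid=1) has no partner → padded with NULL.
- 5 l row(s) had no u match → kept, u columns NULL.
After projecting and ordering:
u.uname | l.attempts | l.ip_last | u.uid
Dave | NULL | NULL | 1
Heidi | NULL | NULL | 1
Judy | NULL | NULL | NULL
Pia | NULL | NULL | 1
Yara | NULL | NULL | 1
NULL | 3 | 11 | NULL
NULL | 6 | 30 | NULL
NULL | 7 | 31 | NULL
NULL | 8 | 11 | NULL
NULL | NULL | 30 | NULL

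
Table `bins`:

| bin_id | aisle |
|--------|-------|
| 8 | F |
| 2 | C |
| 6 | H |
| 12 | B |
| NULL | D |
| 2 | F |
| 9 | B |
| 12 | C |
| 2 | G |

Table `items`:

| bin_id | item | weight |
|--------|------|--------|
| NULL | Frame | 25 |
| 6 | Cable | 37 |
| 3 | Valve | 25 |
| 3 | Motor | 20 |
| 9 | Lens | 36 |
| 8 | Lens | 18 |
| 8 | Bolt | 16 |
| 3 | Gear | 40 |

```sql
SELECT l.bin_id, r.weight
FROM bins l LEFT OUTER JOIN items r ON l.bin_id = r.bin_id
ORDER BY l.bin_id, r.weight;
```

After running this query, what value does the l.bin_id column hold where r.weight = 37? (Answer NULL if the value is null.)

LEFT JOIN keeps every row from `bins`; unmatched rows get NULL for `items`'s columns.
Matching on l.bin_id = r.bin_id. A NULL in a compared column never satisfies the condition.
- bin_id=8: 2 matching r row(s), so 2 row(s) emitted.
- bin_id=2: no r row matches, row kept with r columns NULL.
- bin_id=6: 1 matching r row(s), so 1 row(s) emitted.
- bin_id=12: no r row matches, row kept with r columns NULL.
- bin_id=NULL: no r row matches, row kept with r columns NULL.
- bin_id=2: no r row matches, row kept with r columns NULL.
- bin_id=9: 1 matching r row(s), so 1 row(s) emitted.
- bin_id=12: no r row matches, row kept with r columns NULL.
- bin_id=2: no r row matches, row kept with r columns NULL.

6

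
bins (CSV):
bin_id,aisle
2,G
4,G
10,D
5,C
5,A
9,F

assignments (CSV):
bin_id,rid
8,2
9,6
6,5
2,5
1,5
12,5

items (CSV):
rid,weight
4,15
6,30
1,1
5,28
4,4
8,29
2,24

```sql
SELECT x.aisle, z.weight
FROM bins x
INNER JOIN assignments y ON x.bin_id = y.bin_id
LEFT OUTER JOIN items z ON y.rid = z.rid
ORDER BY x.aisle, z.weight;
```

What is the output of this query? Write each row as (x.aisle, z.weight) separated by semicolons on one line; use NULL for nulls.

(F, 30); (G, 28)

Evaluate left to right. First `bins x INNER JOIN assignments y` on bin_id: 2 row(s).
Then LEFT JOIN `items z` on rid: each of those 2 rows is kept; rows whose y.rid has no match in z get NULL for z's columns.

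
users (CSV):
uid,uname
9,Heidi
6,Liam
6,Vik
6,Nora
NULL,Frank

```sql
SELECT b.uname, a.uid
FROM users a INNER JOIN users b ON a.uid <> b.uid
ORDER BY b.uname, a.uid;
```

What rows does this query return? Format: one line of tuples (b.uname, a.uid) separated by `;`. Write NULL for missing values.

INNER JOIN keeps only pairs where the ON condition holds.
Matching on a.uid <> b.uid. A NULL in a compared column never satisfies the condition.
- a[0] uid=9 → 3 match(es) in b → 3 row(s).
- a[1] uid=6 → 1 match(es) in b → 1 row(s).
- a[2] uid=6 → 1 match(es) in b → 1 row(s).
- a[3] uid=6 → 1 match(es) in b → 1 row(s).
- a[4] uid=NULL → no match; dropped.
After projecting and ordering:
b.uname | a.uid
Heidi | 6
Heidi | 6
Heidi | 6
Liam | 9
Nora | 9
Vik | 9

(Heidi, 6); (Heidi, 6); (Heidi, 6); (Liam, 9); (Nora, 9); (Vik, 9)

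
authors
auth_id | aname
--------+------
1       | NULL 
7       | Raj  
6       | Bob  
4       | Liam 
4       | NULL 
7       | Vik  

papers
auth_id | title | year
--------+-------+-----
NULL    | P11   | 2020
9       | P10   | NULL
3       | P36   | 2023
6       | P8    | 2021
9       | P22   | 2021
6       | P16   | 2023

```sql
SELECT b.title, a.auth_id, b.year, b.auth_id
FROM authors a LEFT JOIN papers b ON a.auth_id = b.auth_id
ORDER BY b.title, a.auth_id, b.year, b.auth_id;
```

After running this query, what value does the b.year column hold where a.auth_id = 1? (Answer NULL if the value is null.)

LEFT JOIN keeps every row from `authors`; unmatched rows get NULL for `papers`'s columns.
Matching on a.auth_id = b.auth_id. A NULL in a compared column never satisfies the condition.
- a[0] auth_id=1 → no match; kept with NULLs on the b side.
- a[1] auth_id=7 → no match; kept with NULLs on the b side.
- a[2] auth_id=6 → 2 match(es) in b → 2 row(s).
- a[3] auth_id=4 → no match; kept with NULLs on the b side.
- a[4] auth_id=4 → no match; kept with NULLs on the b side.
- a[5] auth_id=7 → no match; kept with NULLs on the b side.

NULL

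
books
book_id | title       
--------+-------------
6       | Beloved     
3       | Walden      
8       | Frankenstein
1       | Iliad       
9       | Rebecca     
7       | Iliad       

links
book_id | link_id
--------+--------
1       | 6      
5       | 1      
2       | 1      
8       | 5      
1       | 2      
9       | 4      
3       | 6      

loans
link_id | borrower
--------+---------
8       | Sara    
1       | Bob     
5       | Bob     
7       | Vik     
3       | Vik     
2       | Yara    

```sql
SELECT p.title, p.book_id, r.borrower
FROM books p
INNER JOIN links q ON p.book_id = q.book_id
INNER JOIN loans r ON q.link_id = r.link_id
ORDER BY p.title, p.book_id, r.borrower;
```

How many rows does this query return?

Joins associate left-to-right: books INNER JOIN links on book_id gives 5 intermediate row(s).
Then INNER JOIN `loans r` on link_id: keep only rows whose q.link_id appears in r.
Result: 2 row(s).

2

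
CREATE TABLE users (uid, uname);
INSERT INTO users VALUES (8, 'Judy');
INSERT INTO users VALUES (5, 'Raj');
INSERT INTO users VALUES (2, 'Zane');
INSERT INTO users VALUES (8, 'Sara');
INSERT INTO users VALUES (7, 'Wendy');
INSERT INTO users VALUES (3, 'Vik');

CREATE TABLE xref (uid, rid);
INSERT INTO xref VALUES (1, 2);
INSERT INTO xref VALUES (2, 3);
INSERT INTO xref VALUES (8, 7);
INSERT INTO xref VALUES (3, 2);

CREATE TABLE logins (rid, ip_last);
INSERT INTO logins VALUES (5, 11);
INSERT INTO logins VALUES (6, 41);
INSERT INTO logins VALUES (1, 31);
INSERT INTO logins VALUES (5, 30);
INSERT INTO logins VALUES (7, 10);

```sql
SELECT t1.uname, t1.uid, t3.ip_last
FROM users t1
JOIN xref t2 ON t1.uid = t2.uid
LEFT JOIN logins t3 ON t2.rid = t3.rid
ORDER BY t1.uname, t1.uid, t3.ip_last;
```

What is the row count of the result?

Joins associate left-to-right: users INNER JOIN xref on uid gives 4 intermediate row(s).
Then LEFT JOIN `logins t3` on rid: each of those 4 rows is kept; rows whose t2.rid has no match in t3 get NULL for t3's columns.
Result: 4 row(s).

4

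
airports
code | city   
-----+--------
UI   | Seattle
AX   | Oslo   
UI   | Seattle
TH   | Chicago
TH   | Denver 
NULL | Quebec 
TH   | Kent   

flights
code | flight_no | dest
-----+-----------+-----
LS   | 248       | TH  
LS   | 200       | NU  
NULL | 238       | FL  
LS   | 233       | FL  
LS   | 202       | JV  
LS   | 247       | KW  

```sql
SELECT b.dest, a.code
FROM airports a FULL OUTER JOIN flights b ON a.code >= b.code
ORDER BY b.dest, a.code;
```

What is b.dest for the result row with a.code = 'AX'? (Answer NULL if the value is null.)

FULL OUTER JOIN keeps every row from both sides; unmatched rows get NULL for the other side's columns.
Matching on a.code >= b.code. A NULL in a compared column never satisfies the condition.
Matched pairs: 25; unmatched a rows kept: 2; unmatched b rows kept: 1.

NULL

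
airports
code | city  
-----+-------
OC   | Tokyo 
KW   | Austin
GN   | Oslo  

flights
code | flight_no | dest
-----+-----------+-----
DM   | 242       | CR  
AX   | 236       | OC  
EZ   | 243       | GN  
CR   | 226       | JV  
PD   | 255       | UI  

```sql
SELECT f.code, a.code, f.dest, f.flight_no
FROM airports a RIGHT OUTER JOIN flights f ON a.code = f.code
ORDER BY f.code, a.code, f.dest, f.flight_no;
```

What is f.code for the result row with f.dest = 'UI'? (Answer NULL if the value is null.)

PD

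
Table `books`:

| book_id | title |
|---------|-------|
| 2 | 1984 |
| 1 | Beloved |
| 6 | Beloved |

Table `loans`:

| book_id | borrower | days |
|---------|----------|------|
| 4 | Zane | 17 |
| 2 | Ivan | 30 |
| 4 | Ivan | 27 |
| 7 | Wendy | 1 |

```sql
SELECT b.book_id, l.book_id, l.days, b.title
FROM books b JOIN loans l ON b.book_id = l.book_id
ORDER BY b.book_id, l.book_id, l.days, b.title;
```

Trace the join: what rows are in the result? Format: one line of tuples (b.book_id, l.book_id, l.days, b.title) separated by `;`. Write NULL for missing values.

(2, 2, 30, 1984)

INNER JOIN keeps only pairs where the ON condition holds.
Matching on b.book_id = l.book_id.
Matched pairs: 1.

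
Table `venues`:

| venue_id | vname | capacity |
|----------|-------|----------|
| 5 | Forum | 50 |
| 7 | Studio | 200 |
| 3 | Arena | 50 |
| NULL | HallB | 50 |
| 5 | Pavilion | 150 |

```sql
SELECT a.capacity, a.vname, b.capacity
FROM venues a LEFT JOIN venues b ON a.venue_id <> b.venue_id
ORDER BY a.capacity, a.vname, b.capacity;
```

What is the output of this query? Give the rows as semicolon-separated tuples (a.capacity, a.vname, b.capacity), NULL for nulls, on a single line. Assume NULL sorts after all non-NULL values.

LEFT JOIN keeps every row from `venues a`; unmatched rows get NULL for `venues b`'s columns.
Matching on a.venue_id <> b.venue_id. A NULL in a compared column never satisfies the condition.
Matched pairs: 10; unmatched a rows kept: 1.

(50, Arena, 50); (50, Arena, 150); (50, Arena, 200); (50, Forum, 50); (50, Forum, 200); (50, HallB, NULL); (150, Pavilion, 50); (150, Pavilion, 200); (200, Studio, 50); (200, Studio, 50); (200, Studio, 150)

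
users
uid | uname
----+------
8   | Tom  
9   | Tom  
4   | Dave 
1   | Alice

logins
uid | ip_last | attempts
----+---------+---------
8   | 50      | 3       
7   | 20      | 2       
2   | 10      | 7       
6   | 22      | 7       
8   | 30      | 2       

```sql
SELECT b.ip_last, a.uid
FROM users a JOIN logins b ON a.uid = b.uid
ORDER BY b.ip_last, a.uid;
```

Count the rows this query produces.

INNER JOIN keeps only pairs where the ON condition holds.
Matching on a.uid = b.uid.
Matched pairs: 2.
Total: 2 rows.

2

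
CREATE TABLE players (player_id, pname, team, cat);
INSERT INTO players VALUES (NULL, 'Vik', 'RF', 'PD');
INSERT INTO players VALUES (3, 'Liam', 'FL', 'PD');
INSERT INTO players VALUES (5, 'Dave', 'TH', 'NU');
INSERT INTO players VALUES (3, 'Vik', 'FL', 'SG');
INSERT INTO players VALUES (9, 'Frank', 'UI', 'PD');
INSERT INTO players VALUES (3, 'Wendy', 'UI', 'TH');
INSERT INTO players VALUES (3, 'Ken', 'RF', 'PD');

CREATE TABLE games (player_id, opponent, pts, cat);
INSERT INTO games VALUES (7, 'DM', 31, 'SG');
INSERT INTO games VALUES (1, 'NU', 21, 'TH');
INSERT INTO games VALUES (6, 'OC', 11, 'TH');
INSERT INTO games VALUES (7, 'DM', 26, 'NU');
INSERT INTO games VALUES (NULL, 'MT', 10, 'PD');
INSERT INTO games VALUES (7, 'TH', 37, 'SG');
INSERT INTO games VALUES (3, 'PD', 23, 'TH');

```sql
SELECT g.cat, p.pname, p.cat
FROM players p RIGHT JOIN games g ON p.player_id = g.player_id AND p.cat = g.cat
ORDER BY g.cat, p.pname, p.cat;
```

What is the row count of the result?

7

RIGHT JOIN keeps every row from `games`; unmatched rows get NULL for `players`'s columns.
Matching on p.player_id = g.player_id AND p.cat = g.cat. A NULL in a compared column never satisfies the condition.
- p row (player_id=NULL, cat=PD): no match.
- p row (player_id=3, cat=PD): no match.
- p row (player_id=5, cat=NU): no match.
- p row (player_id=3, cat=SG): no match.
- p row (player_id=9, cat=PD): no match.
- p row (player_id=3, cat=TH): matches 1 g row(s) → 1 output row(s).
- p row (player_id=3, cat=PD): no match.
- plus 6 unmatched g row(s), each kept with NULL p columns.
Total: 1 matched + 6 padded = 7 rows.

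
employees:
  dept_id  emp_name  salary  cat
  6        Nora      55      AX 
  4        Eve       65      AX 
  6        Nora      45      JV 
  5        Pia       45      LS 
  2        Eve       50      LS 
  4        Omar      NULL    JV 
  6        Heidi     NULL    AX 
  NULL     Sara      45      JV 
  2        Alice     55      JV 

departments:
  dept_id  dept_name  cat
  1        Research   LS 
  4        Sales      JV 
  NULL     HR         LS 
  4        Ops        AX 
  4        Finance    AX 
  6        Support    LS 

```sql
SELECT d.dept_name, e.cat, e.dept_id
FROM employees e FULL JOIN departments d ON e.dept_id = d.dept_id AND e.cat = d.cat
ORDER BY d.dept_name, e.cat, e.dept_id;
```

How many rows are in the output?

13

FULL OUTER JOIN keeps every row from both sides; unmatched rows get NULL for the other side's columns.
Matching on e.dept_id = d.dept_id AND e.cat = d.cat. A NULL in a compared column never satisfies the condition.
- e (dept_id=6, cat=AX) has no partner → padded with NULL.
- e (dept_id=4, cat=AX) pairs with 2 row(s) of d.
- e (dept_id=6, cat=JV) has no partner → padded with NULL.
- e (dept_id=5, cat=LS) has no partner → padded with NULL.
- e (dept_id=2, cat=LS) has no partner → padded with NULL.
- e (dept_id=4, cat=JV) pairs with 1 row(s) of d.
- e (dept_id=6, cat=AX) has no partner → padded with NULL.
- e (dept_id=NULL, cat=JV) has no partner → padded with NULL.
- e (dept_id=2, cat=JV) has no partner → padded with NULL.
- plus 3 unmatched d row(s), each kept with NULL e columns.
Total: 3 matched + 10 padded = 13 rows.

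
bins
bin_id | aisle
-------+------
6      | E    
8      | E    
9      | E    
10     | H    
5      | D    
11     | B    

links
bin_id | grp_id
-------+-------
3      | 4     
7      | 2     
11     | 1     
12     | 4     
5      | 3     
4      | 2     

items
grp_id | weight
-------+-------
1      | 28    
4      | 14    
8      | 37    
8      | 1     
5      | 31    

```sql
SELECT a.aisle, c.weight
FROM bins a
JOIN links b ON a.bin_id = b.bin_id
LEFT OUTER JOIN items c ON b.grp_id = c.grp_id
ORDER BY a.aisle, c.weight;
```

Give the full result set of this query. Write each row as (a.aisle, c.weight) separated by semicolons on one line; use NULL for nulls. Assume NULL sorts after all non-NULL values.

(B, 28); (D, NULL)

Evaluate left to right. First `bins a INNER JOIN links b` on bin_id: 2 row(s).
Then LEFT JOIN `items c` on grp_id: each of those 2 rows is kept; rows whose b.grp_id has no match in c get NULL for c's columns.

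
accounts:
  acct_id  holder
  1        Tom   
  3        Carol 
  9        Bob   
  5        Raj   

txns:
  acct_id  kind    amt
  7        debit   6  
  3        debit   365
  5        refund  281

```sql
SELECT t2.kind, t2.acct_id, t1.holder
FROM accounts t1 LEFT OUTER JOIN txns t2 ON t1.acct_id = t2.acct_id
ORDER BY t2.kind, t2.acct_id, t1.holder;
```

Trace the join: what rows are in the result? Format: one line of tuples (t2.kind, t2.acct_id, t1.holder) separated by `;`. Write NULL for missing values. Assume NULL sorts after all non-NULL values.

(debit, 3, Carol); (refund, 5, Raj); (NULL, NULL, Bob); (NULL, NULL, Tom)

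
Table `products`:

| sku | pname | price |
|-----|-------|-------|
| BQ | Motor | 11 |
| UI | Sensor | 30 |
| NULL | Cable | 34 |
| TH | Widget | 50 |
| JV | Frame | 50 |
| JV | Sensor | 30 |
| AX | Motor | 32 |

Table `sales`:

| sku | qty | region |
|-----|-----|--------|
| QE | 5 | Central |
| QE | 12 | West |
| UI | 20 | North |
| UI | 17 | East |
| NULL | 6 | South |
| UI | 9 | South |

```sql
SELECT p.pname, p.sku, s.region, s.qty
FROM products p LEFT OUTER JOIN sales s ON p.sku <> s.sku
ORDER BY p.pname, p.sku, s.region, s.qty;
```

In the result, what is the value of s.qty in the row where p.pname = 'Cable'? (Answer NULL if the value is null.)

NULL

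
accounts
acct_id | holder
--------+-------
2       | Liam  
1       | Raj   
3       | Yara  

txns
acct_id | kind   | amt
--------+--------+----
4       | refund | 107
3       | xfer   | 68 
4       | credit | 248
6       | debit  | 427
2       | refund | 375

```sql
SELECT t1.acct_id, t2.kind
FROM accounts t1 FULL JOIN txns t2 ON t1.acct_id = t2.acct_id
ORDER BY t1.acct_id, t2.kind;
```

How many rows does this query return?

FULL OUTER JOIN keeps every row from both sides; unmatched rows get NULL for the other side's columns.
Matching on t1.acct_id = t2.acct_id.
- t1 row (acct_id=2): matches 1 t2 row(s) → 1 output row(s).
- t1 row (acct_id=1): no match → kept, t2 columns NULL.
- t1 row (acct_id=3): matches 1 t2 row(s) → 1 output row(s).
- plus 3 unmatched t2 row(s), each kept with NULL t1 columns.
Total: 2 matched + 4 padded = 6 rows.

6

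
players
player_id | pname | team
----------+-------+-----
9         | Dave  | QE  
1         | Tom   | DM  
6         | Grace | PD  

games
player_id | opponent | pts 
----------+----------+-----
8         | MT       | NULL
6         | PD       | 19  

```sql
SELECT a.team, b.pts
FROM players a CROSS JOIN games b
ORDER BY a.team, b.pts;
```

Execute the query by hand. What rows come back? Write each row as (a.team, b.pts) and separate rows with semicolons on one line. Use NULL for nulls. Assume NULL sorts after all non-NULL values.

(DM, 19); (DM, NULL); (PD, 19); (PD, NULL); (QE, 19); (QE, NULL)

CROSS JOIN pairs every row of `players` with every row of `games`: 3 × 2 = 6 rows.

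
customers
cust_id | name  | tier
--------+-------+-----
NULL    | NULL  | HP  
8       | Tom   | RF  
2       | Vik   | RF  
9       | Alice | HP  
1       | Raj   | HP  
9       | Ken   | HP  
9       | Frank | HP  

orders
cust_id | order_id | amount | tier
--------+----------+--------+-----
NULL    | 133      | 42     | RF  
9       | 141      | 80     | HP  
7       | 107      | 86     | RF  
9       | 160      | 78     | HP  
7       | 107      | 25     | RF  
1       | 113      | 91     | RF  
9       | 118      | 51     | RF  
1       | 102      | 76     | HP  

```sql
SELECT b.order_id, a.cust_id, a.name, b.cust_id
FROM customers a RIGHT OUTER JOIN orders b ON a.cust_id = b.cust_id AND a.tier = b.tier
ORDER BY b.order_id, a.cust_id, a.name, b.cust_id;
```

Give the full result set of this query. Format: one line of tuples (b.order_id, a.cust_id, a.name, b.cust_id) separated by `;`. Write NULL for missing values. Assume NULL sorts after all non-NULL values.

(102, 1, Raj, 1); (107, NULL, NULL, 7); (107, NULL, NULL, 7); (113, NULL, NULL, 1); (118, NULL, NULL, 9); (133, NULL, NULL, NULL); (141, 9, Alice, 9); (141, 9, Frank, 9); (141, 9, Ken, 9); (160, 9, Alice, 9); (160, 9, Frank, 9); (160, 9, Ken, 9)

RIGHT JOIN keeps every row from `orders`; unmatched rows get NULL for `customers`'s columns.
Matching on a.cust_id = b.cust_id AND a.tier = b.tier. A NULL in a compared column never satisfies the condition.
- a row (cust_id=NULL, tier=HP): no match.
- a row (cust_id=8, tier=RF): no match.
- a row (cust_id=2, tier=RF): no match.
- a row (cust_id=9, tier=HP): matches 2 b row(s) → 2 output row(s).
- a row (cust_id=1, tier=HP): matches 1 b row(s) → 1 output row(s).
- a row (cust_id=9, tier=HP): matches 2 b row(s) → 2 output row(s).
- a row (cust_id=9, tier=HP): matches 2 b row(s) → 2 output row(s).
- 5 b row(s) had no a match → kept, a columns NULL.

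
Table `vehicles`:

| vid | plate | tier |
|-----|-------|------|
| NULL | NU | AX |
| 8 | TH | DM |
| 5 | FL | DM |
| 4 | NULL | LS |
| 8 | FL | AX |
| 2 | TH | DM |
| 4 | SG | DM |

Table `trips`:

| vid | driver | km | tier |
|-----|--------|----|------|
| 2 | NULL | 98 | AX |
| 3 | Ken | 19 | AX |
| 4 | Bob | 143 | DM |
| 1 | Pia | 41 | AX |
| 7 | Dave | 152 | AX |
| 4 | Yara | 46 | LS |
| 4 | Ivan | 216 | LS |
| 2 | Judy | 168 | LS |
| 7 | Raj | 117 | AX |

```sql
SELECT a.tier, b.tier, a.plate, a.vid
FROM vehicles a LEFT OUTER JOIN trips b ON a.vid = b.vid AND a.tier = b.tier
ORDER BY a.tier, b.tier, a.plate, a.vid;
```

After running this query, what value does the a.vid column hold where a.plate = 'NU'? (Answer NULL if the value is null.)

NULL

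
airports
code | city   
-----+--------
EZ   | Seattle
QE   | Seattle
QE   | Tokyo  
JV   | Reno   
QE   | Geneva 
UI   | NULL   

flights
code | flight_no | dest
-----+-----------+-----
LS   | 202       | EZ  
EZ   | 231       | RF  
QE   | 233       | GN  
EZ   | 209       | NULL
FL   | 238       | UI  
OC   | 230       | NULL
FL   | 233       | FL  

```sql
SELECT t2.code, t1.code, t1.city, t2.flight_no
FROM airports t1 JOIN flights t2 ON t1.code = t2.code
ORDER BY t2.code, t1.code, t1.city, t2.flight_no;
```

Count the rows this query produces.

5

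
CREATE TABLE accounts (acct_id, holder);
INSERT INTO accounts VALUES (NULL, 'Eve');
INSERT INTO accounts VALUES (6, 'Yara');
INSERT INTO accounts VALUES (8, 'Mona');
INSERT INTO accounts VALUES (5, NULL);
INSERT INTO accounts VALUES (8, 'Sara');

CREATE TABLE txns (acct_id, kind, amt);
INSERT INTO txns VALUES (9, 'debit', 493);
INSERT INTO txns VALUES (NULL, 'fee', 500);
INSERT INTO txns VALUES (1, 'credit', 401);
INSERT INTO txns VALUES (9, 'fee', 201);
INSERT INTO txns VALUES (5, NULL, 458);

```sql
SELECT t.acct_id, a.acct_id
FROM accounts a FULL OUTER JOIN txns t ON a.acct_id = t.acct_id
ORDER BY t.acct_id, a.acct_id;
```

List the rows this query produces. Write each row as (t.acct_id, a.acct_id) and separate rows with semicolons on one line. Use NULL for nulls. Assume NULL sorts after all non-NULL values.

(1, NULL); (5, 5); (9, NULL); (9, NULL); (NULL, 6); (NULL, 8); (NULL, 8); (NULL, NULL); (NULL, NULL)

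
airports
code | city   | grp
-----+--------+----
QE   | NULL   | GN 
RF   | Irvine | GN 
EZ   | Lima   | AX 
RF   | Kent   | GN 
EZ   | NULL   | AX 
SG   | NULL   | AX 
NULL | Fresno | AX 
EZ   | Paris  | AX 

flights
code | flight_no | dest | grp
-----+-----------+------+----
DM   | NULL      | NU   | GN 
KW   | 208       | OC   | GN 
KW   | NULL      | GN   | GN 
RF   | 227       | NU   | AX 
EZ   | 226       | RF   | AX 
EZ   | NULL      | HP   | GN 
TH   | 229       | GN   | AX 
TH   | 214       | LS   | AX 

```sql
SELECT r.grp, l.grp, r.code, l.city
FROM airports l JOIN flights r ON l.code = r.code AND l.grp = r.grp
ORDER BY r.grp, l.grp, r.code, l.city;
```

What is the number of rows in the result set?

3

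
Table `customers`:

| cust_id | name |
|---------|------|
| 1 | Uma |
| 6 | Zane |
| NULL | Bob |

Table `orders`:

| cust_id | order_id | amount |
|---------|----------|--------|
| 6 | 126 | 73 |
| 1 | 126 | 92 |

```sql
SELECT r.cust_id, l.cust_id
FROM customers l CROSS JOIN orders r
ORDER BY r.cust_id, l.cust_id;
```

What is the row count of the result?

CROSS JOIN pairs every row of `customers` with every row of `orders`: 3 × 2 = 6 rows.

6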